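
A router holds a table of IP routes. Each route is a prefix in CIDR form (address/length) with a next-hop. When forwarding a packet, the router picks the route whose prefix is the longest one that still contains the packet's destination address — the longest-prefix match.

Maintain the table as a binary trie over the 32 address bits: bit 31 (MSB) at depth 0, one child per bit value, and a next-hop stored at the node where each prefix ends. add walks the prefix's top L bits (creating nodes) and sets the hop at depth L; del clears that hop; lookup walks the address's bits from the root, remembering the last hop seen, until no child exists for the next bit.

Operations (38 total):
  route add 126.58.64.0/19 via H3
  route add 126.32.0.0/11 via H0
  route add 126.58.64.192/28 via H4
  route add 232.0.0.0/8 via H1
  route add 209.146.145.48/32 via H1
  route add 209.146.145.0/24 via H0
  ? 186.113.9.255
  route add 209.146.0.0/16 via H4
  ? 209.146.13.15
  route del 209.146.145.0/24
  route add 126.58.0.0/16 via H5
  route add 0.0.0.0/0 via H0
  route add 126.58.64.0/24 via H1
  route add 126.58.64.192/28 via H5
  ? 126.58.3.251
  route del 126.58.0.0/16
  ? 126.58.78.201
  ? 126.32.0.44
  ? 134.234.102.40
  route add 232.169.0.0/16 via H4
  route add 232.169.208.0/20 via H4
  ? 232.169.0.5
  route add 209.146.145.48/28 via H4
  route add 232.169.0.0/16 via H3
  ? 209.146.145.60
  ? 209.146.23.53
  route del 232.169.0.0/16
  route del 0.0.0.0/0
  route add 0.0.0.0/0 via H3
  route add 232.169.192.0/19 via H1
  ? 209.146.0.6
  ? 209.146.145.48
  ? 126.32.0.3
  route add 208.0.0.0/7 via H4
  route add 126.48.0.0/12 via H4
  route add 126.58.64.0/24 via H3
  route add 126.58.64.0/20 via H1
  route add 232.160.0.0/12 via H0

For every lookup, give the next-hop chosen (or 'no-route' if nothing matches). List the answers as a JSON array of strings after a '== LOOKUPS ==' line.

Trace:
  + 126.58.64.0/19 (H3) depth=19
  + 126.32.0.0/11 (H0) depth=11
  + 126.58.64.192/28 (H4) depth=28
  + 232.0.0.0/8 (H1) depth=8
  + 209.146.145.48/32 (H1) depth=32
  + 209.146.145.0/24 (H0) depth=24
  lookup 186.113.9.255: bits 1 walk d0:-→d1:- -> no-route
  + 209.146.0.0/16 (H4) depth=16
  lookup 209.146.13.15: bits 1101000110010010 walk d0:-→d1:-→d2:-→d3:-→d4:-→d5:-→d6:-→d7:-→d8:-→d9:-→d10:-→d11:-→d12:-→d13:-→d14:-→d15:-→d16:H4 -> H4
  del 209.146.145.0/24 (clear depth 24)
  + 126.58.0.0/16 (H5) depth=16
  + 0.0.0.0/0 (H0) depth=0
  + 126.58.64.0/24 (H1) depth=24
  + 126.58.64.192/28 (H5) depth=28
  lookup 126.58.3.251: bits 01111110001110100 walk d0:H0→d1:-→d2:-→d3:-→d4:-→d5:-→d6:-→d7:-→d8:-→d9:-→d10:-→d11:H0→d12:-→d13:-→d14:-→d15:-→d16:H5→d17:- -> H5
  del 126.58.0.0/16 (clear depth 16)
  lookup 126.58.78.201: bits 01111110001110100100 walk d0:H0→d1:-→d2:-→d3:-→d4:-→d5:-→d6:-→d7:-→d8:-→d9:-→d10:-→d11:H0→d12:-→d13:-→d14:-→d15:-→d16:-→d17:-→d18:-→d19:H3→d20:- -> H3
  lookup 126.32.0.44: bits 01111110001 walk d0:H0→d1:-→d2:-→d3:-→d4:-→d5:-→d6:-→d7:-→d8:-→d9:-→d10:-→d11:H0 -> H0
  lookup 134.234.102.40: bits 1 walk d0:H0→d1:- -> H0
  + 232.169.0.0/16 (H4) depth=16
  + 232.169.208.0/20 (H4) depth=20
  lookup 232.169.0.5: bits 1110100010101001 walk d0:H0→d1:-→d2:-→d3:-→d4:-→d5:-→d6:-→d7:-→d8:H1→d9:-→d10:-→d11:-→d12:-→d13:-→d14:-→d15:-→d16:H4 -> H4
  + 209.146.145.48/28 (H4) depth=28
  + 232.169.0.0/16 (H3) depth=16
  lookup 209.146.145.60: bits 1101000110010010100100010011 walk d0:H0→d1:-→d2:-→d3:-→d4:-→d5:-→d6:-→d7:-→d8:-→d9:-→d10:-→d11:-→d12:-→d13:-→d14:-→d15:-→d16:H4→d17:-→d18:-→d19:-→d20:-→d21:-→d22:-→d23:-→d24:-→d25:-→d26:-→d27:-→d28:H4 -> H4
  lookup 209.146.23.53: bits 1101000110010010 walk d0:H0→d1:-→d2:-→d3:-→d4:-→d5:-→d6:-→d7:-→d8:-→d9:-→d10:-→d11:-→d12:-→d13:-→d14:-→d15:-→d16:H4 -> H4
  del 232.169.0.0/16 (clear depth 16)
  del 0.0.0.0/0 (clear depth 0)
  + 0.0.0.0/0 (H3) depth=0
  + 232.169.192.0/19 (H1) depth=19
  lookup 209.146.0.6: bits 1101000110010010 walk d0:H3→d1:-→d2:-→d3:-→d4:-→d5:-→d6:-→d7:-→d8:-→d9:-→d10:-→d11:-→d12:-→d13:-→d14:-→d15:-→d16:H4 -> H4
  lookup 209.146.145.48: bits 11010001100100101001000100110000 walk d0:H3→d1:-→d2:-→d3:-→d4:-→d5:-→d6:-→d7:-→d8:-→d9:-→d10:-→d11:-→d12:-→d13:-→d14:-→d15:-→d16:H4→d17:-→d18:-→d19:-→d20:-→d21:-→d22:-→d23:-→d24:-→d25:-→d26:-→d27:-→d28:H4→d29:-→d30:-→d31:-→d32:H1 -> H1
  lookup 126.32.0.3: bits 01111110001 walk d0:H3→d1:-→d2:-→d3:-→d4:-→d5:-→d6:-→d7:-→d8:-→d9:-→d10:-→d11:H0 -> H0
  + 208.0.0.0/7 (H4) depth=7
  + 126.48.0.0/12 (H4) depth=12
  + 126.58.64.0/24 (H3) depth=24
  + 126.58.64.0/20 (H1) depth=20
  + 232.160.0.0/12 (H0) depth=12

== LOOKUPS ==
["no-route","H4","H5","H3","H0","H0","H4","H4","H4","H4","H1","H0"]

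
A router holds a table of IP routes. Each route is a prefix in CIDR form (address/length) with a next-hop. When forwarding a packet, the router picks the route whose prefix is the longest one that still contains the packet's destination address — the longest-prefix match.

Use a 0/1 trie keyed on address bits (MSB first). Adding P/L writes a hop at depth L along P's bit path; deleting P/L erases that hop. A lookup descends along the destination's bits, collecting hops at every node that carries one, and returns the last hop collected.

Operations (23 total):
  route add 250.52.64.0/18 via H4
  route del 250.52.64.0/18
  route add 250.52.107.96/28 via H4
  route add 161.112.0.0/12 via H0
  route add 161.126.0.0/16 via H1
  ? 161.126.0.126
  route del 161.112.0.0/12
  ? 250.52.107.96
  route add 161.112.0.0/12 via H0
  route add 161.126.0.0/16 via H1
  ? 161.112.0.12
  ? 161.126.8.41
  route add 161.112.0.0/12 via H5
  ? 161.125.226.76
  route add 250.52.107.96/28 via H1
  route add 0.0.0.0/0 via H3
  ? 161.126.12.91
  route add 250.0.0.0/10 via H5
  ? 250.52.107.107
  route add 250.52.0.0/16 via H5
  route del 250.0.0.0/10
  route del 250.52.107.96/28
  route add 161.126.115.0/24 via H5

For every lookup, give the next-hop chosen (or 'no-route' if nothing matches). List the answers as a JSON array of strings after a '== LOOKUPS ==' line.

Apply in order:
  add 250.52.64.0/18 -> H4 at depth 18
  del 250.52.64.0/18 (clear depth 18)
  add 250.52.107.96/28 -> H4 at depth 28
  add 161.112.0.0/12 -> H0 at depth 12
  add 161.126.0.0/16 -> H1 at depth 16
  ? 161.126.0.126  path d0:-→d1:-→d2:-→d3:-→d4:-→d5:-→d6:-→d7:-→d8:-→d9:-→d10:-→d11:-→d12:H0→d13:-→d14:-→d15:-→d16:H1  best=H1
  del 161.112.0.0/12 (clear depth 12)
  ? 250.52.107.96  path d0:-→d1:-→d2:-→d3:-→d4:-→d5:-→d6:-→d7:-→d8:-→d9:-→d10:-→d11:-→d12:-→d13:-→d14:-→d15:-→d16:-→d17:-→d18:-→d19:-→d20:-→d21:-→d22:-→d23:-→d24:-→d25:-→d26:-→d27:-→d28:H4  best=H4
  add 161.112.0.0/12 -> H0 at depth 12
  add 161.126.0.0/16 -> H1 at depth 16
  ? 161.112.0.12  path d0:-→d1:-→d2:-→d3:-→d4:-→d5:-→d6:-→d7:-→d8:-→d9:-→d10:-→d11:-→d12:H0  best=H0
  ? 161.126.8.41  path d0:-→d1:-→d2:-→d3:-→d4:-→d5:-→d6:-→d7:-→d8:-→d9:-→d10:-→d11:-→d12:H0→d13:-→d14:-→d15:-→d16:H1  best=H1
  add 161.112.0.0/12 -> H5 at depth 12
  ? 161.125.226.76  path d0:-→d1:-→d2:-→d3:-→d4:-→d5:-→d6:-→d7:-→d8:-→d9:-→d10:-→d11:-→d12:H5→d13:-→d14:-  best=H5
  add 250.52.107.96/28 -> H1 at depth 28
  add 0.0.0.0/0 -> H3 at depth 0
  ? 161.126.12.91  path d0:H3→d1:-→d2:-→d3:-→d4:-→d5:-→d6:-→d7:-→d8:-→d9:-→d10:-→d11:-→d12:H5→d13:-→d14:-→d15:-→d16:H1  best=H1
  add 250.0.0.0/10 -> H5 at depth 10
  ? 250.52.107.107  path d0:H3→d1:-→d2:-→d3:-→d4:-→d5:-→d6:-→d7:-→d8:-→d9:-→d10:H5→d11:-→d12:-→d13:-→d14:-→d15:-→d16:-→d17:-→d18:-→d19:-→d20:-→d21:-→d22:-→d23:-→d24:-→d25:-→d26:-→d27:-→d28:H1  best=H1
  add 250.52.0.0/16 -> H5 at depth 16
  del 250.0.0.0/10 (clear depth 10)
  del 250.52.107.96/28 (clear depth 28)
  add 161.126.115.0/24 -> H5 at depth 24

== LOOKUPS ==
["H1","H4","H0","H1","H5","H1","H1"]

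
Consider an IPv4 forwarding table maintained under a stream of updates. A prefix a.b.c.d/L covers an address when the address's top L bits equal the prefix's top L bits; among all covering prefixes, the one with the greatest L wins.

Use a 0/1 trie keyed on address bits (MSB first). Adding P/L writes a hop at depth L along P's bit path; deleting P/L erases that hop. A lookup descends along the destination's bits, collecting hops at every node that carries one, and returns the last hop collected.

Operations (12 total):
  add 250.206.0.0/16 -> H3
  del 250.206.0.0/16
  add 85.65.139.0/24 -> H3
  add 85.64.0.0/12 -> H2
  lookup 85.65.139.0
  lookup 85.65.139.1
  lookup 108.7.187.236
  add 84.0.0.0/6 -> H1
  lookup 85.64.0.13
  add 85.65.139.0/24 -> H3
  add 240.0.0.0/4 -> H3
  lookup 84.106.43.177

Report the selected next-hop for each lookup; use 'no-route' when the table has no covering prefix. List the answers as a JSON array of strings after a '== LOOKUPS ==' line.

Trace:
  + 250.206.0.0/16 (H3) depth=16
  del 250.206.0.0/16 (clear depth 16)
  + 85.65.139.0/24 (H3) depth=24
  + 85.64.0.0/12 (H2) depth=12
  ? 85.65.139.0  path d0:-→d1:-→d2:-→d3:-→d4:-→d5:-→d6:-→d7:-→d8:-→d9:-→d10:-→d11:-→d12:H2→d13:-→d14:-→d15:-→d16:-→d17:-→d18:-→d19:-→d20:-→d21:-→d22:-→d23:-→d24:H3  best=H3
  ? 85.65.139.1  path d0:-→d1:-→d2:-→d3:-→d4:-→d5:-→d6:-→d7:-→d8:-→d9:-→d10:-→d11:-→d12:H2→d13:-→d14:-→d15:-→d16:-→d17:-→d18:-→d19:-→d20:-→d21:-→d22:-→d23:-→d24:H3  best=H3
  ? 108.7.187.236  path d0:-→d1:-→d2:-  best=no-route
  + 84.0.0.0/6 (H1) depth=6
  ? 85.64.0.13  path d0:-→d1:-→d2:-→d3:-→d4:-→d5:-→d6:H1→d7:-→d8:-→d9:-→d10:-→d11:-→d12:H2→d13:-→d14:-→d15:-  best=H2
  + 85.65.139.0/24 (H3) depth=24
  + 240.0.0.0/4 (H3) depth=4
  ? 84.106.43.177  path d0:-→d1:-→d2:-→d3:-→d4:-→d5:-→d6:H1→d7:-  best=H1

== LOOKUPS ==
["H3","H3","no-route","H2","H1"]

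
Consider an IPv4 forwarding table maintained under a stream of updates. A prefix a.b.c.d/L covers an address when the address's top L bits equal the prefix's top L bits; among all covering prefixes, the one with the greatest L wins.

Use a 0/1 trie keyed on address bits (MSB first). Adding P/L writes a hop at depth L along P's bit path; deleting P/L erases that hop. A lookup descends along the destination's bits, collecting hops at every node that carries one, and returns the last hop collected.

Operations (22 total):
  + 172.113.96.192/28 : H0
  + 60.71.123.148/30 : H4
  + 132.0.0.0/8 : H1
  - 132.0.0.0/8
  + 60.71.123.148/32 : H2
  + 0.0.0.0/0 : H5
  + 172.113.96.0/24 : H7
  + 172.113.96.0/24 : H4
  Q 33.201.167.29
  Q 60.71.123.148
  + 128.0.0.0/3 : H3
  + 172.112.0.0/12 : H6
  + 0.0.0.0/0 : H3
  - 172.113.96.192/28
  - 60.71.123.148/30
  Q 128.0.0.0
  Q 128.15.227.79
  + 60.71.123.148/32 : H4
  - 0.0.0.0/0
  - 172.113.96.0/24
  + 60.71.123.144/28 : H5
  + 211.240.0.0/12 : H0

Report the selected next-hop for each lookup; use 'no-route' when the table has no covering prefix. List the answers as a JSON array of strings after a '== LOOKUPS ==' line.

Process each operation:
  + 172.113.96.192/28 (H0) depth=28
  + 60.71.123.148/30 (H4) depth=30
  + 132.0.0.0/8 (H1) depth=8
  del 132.0.0.0/8 (clear depth 8)
  + 60.71.123.148/32 (H2) depth=32
  + 0.0.0.0/0 (H5) depth=0
  + 172.113.96.0/24 (H7) depth=24
  + 172.113.96.0/24 (H4) depth=24
  Q 33.201.167.29: descend 001 ; hops seen [H5] ; pick H5
  Q 60.71.123.148: descend 00111100010001110111101110010100 ; hops seen [H5,H4,H2] ; pick H2
  + 128.0.0.0/3 (H3) depth=3
  + 172.112.0.0/12 (H6) depth=12
  + 0.0.0.0/0 (H3) depth=0
  del 172.113.96.192/28 (clear depth 28)
  del 60.71.123.148/30 (clear depth 30)
  Q 128.0.0.0: descend 10000 ; hops seen [H3,H3] ; pick H3
  Q 128.15.227.79: descend 10000 ; hops seen [H3,H3] ; pick H3
  + 60.71.123.148/32 (H4) depth=32
  del 0.0.0.0/0 (clear depth 0)
  del 172.113.96.0/24 (clear depth 24)
  + 60.71.123.144/28 (H5) depth=28
  + 211.240.0.0/12 (H0) depth=12

== LOOKUPS ==
["H5","H2","H3","H3"]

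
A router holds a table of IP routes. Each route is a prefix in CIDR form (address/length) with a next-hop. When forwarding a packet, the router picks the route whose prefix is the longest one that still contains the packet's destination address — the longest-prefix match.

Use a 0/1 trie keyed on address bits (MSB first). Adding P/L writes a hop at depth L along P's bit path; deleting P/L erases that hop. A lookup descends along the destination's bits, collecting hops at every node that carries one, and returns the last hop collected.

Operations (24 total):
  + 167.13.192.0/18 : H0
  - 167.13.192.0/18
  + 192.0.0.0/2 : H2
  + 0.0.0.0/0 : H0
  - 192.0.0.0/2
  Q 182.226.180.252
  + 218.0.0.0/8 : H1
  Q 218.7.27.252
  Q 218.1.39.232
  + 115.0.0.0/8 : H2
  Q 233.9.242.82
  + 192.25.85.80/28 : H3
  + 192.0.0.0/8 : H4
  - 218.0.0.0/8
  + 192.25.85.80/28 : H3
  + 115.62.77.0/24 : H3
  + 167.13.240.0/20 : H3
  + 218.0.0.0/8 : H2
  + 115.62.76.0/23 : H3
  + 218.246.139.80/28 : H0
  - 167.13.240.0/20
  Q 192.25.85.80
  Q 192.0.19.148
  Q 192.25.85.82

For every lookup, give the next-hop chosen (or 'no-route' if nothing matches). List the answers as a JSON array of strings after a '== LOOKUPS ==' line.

Process each operation:
  + 167.13.192.0/18 (H0) depth=18
  del 167.13.192.0/18 (clear depth 18)
  + 192.0.0.0/2 (H2) depth=2
  + 0.0.0.0/0 (H0) depth=0
  del 192.0.0.0/2 (clear depth 2)
  lookup 182.226.180.252: bits 101 walk d0:H0→d1:-→d2:-→d3:- -> H0
  + 218.0.0.0/8 (H1) depth=8
  lookup 218.7.27.252: bits 11011010 walk d0:H0→d1:-→d2:-→d3:-→d4:-→d5:-→d6:-→d7:-→d8:H1 -> H1
  lookup 218.1.39.232: bits 11011010 walk d0:H0→d1:-→d2:-→d3:-→d4:-→d5:-→d6:-→d7:-→d8:H1 -> H1
  + 115.0.0.0/8 (H2) depth=8
  lookup 233.9.242.82: bits 11 walk d0:H0→d1:-→d2:- -> H0
  + 192.25.85.80/28 (H3) depth=28
  + 192.0.0.0/8 (H4) depth=8
  del 218.0.0.0/8 (clear depth 8)
  + 192.25.85.80/28 (H3) depth=28
  + 115.62.77.0/24 (H3) depth=24
  + 167.13.240.0/20 (H3) depth=20
  + 218.0.0.0/8 (H2) depth=8
  + 115.62.76.0/23 (H3) depth=23
  + 218.246.139.80/28 (H0) depth=28
  del 167.13.240.0/20 (clear depth 20)
  lookup 192.25.85.80: bits 1100000000011001010101010101 walk d0:H0→d1:-→d2:-→d3:-→d4:-→d5:-→d6:-→d7:-→d8:H4→d9:-→d10:-→d11:-→d12:-→d13:-→d14:-→d15:-→d16:-→d17:-→d18:-→d19:-→d20:-→d21:-→d22:-→d23:-→d24:-→d25:-→d26:-→d27:-→d28:H3 -> H3
  lookup 192.0.19.148: bits 11000000000 walk d0:H0→d1:-→d2:-→d3:-→d4:-→d5:-→d6:-→d7:-→d8:H4→d9:-→d10:-→d11:- -> H4
  lookup 192.25.85.82: bits 1100000000011001010101010101 walk d0:H0→d1:-→d2:-→d3:-→d4:-→d5:-→d6:-→d7:-→d8:H4→d9:-→d10:-→d11:-→d12:-→d13:-→d14:-→d15:-→d16:-→d17:-→d18:-→d19:-→d20:-→d21:-→d22:-→d23:-→d24:-→d25:-→d26:-→d27:-→d28:H3 -> H3

== LOOKUPS ==
["H0","H1","H1","H0","H3","H4","H3"]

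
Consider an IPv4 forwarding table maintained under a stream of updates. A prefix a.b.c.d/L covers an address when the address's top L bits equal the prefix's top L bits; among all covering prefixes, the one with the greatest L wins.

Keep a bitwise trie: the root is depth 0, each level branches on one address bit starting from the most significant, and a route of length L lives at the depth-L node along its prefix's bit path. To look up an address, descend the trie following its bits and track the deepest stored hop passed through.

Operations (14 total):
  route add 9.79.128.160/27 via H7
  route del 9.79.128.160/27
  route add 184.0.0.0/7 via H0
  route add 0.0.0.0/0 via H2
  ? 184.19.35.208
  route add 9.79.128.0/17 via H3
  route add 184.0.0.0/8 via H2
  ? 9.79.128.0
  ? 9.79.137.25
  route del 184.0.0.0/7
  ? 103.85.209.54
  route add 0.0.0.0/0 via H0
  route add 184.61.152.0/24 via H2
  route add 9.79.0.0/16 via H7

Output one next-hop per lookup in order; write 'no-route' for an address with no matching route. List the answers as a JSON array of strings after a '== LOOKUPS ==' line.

Process each operation:
  + 9.79.128.160/27 (H7) depth=27
  del 9.79.128.160/27 (clear depth 27)
  + 184.0.0.0/7 (H0) depth=7
  + 0.0.0.0/0 (H2) depth=0
  ? 184.19.35.208  path d0:H2→d1:-→d2:-→d3:-→d4:-→d5:-→d6:-→d7:H0  best=H0
  + 9.79.128.0/17 (H3) depth=17
  + 184.0.0.0/8 (H2) depth=8
  ? 9.79.128.0  path d0:H2→d1:-→d2:-→d3:-→d4:-→d5:-→d6:-→d7:-→d8:-→d9:-→d10:-→d11:-→d12:-→d13:-→d14:-→d15:-→d16:-→d17:H3→d18:-→d19:-→d20:-→d21:-→d22:-→d23:-→d24:-  best=H3
  ? 9.79.137.25  path d0:H2→d1:-→d2:-→d3:-→d4:-→d5:-→d6:-→d7:-→d8:-→d9:-→d10:-→d11:-→d12:-→d13:-→d14:-→d15:-→d16:-→d17:H3→d18:-→d19:-→d20:-  best=H3
  del 184.0.0.0/7 (clear depth 7)
  ? 103.85.209.54  path d0:H2→d1:-  best=H2
  + 0.0.0.0/0 (H0) depth=0
  + 184.61.152.0/24 (H2) depth=24
  + 9.79.0.0/16 (H7) depth=16

== LOOKUPS ==
["H0","H3","H3","H2"]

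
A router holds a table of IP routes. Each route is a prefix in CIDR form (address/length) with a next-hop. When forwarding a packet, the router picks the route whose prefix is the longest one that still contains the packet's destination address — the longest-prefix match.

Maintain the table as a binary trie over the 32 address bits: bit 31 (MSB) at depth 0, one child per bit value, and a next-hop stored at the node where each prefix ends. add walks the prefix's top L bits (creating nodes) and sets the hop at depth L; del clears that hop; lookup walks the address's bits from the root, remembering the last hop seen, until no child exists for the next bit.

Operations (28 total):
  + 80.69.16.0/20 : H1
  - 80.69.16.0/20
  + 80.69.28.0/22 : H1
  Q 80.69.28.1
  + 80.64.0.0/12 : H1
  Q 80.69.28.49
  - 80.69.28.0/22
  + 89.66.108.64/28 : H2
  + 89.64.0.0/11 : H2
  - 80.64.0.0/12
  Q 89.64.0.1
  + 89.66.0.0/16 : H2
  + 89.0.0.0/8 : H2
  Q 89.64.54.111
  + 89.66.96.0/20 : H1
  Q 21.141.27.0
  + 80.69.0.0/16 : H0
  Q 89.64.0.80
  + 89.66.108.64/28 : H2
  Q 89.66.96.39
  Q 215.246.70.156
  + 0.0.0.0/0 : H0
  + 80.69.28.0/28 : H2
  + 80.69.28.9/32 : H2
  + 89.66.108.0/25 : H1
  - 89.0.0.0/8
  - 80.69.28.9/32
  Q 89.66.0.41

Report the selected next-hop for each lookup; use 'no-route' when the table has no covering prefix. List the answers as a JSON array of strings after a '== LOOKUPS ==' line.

Trace:
  add 80.69.16.0/20 -> H1 at depth 20
  - 80.69.16.0/20 clear@20
  add 80.69.28.0/22 -> H1 at depth 22
  Q 80.69.28.1: descend 0101000001000101000111 ; hops seen [H1] ; pick H1
  add 80.64.0.0/12 -> H1 at depth 12
  Q 80.69.28.49: descend 0101000001000101000111 ; hops seen [H1,H1] ; pick H1
  - 80.69.28.0/22 clear@22
  add 89.66.108.64/28 -> H2 at depth 28
  add 89.64.0.0/11 -> H2 at depth 11
  - 80.64.0.0/12 clear@12
  Q 89.64.0.1: descend 01011001010000 ; hops seen [H2] ; pick H2
  add 89.66.0.0/16 -> H2 at depth 16
  add 89.0.0.0/8 -> H2 at depth 8
  Q 89.64.54.111: descend 01011001010000 ; hops seen [H2,H2] ; pick H2
  add 89.66.96.0/20 -> H1 at depth 20
  Q 21.141.27.0: descend 0 ; hops seen [∅] ; pick no-route
  add 80.69.0.0/16 -> H0 at depth 16
  Q 89.64.0.80: descend 01011001010000 ; hops seen [H2,H2] ; pick H2
  add 89.66.108.64/28 -> H2 at depth 28
  Q 89.66.96.39: descend 01011001010000100110 ; hops seen [H2,H2,H2,H1] ; pick H1
  Q 215.246.70.156: descend ε ; hops seen [∅] ; pick no-route
  add 0.0.0.0/0 -> H0 at depth 0
  add 80.69.28.0/28 -> H2 at depth 28
  add 80.69.28.9/32 -> H2 at depth 32
  add 89.66.108.0/25 -> H1 at depth 25
  - 89.0.0.0/8 clear@8
  - 80.69.28.9/32 clear@32
  Q 89.66.0.41: descend 01011001010000100 ; hops seen [H0,H2,H2] ; pick H2

== LOOKUPS ==
["H1","H1","H2","H2","no-route","H2","H1","no-route","H2"]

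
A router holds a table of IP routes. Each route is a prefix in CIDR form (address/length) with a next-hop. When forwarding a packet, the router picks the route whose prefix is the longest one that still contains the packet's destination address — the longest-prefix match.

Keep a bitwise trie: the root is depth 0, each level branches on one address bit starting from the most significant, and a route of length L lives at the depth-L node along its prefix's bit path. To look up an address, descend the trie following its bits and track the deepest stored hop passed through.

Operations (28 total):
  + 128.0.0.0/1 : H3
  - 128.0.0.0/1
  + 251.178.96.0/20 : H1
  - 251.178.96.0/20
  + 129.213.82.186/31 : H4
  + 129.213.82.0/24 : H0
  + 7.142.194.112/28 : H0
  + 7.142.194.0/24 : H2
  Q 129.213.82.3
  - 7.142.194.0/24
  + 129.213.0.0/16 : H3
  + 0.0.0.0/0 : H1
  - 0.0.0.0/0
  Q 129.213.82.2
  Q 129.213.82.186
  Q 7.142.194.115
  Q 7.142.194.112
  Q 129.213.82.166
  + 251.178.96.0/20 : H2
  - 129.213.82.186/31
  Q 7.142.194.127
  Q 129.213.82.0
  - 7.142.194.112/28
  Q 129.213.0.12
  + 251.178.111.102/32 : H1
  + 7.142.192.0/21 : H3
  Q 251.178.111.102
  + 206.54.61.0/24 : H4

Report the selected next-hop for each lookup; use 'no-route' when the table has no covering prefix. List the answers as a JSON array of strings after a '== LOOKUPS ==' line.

Process each operation:
  add 128.0.0.0/1 -> H3 at depth 1
  - 128.0.0.0/1 clear@1
  add 251.178.96.0/20 -> H1 at depth 20
  - 251.178.96.0/20 clear@20
  add 129.213.82.186/31 -> H4 at depth 31
  add 129.213.82.0/24 -> H0 at depth 24
  add 7.142.194.112/28 -> H0 at depth 28
  add 7.142.194.0/24 -> H2 at depth 24
  lookup 129.213.82.3: bits 100000011101010101010010 walk d0:-→d1:-→d2:-→d3:-→d4:-→d5:-→d6:-→d7:-→d8:-→d9:-→d10:-→d11:-→d12:-→d13:-→d14:-→d15:-→d16:-→d17:-→d18:-→d19:-→d20:-→d21:-→d22:-→d23:-→d24:H0 -> H0
  - 7.142.194.0/24 clear@24
  add 129.213.0.0/16 -> H3 at depth 16
  add 0.0.0.0/0 -> H1 at depth 0
  - 0.0.0.0/0 clear@0
  lookup 129.213.82.2: bits 100000011101010101010010 walk d0:-→d1:-→d2:-→d3:-→d4:-→d5:-→d6:-→d7:-→d8:-→d9:-→d10:-→d11:-→d12:-→d13:-→d14:-→d15:-→d16:H3→d17:-→d18:-→d19:-→d20:-→d21:-→d22:-→d23:-→d24:H0 -> H0
  lookup 129.213.82.186: bits 1000000111010101010100101011101 walk d0:-→d1:-→d2:-→d3:-→d4:-→d5:-→d6:-→d7:-→d8:-→d9:-→d10:-→d11:-→d12:-→d13:-→d14:-→d15:-→d16:H3→d17:-→d18:-→d19:-→d20:-→d21:-→d22:-→d23:-→d24:H0→d25:-→d26:-→d27:-→d28:-→d29:-→d30:-→d31:H4 -> H4
  lookup 7.142.194.115: bits 0000011110001110110000100111 walk d0:-→d1:-→d2:-→d3:-→d4:-→d5:-→d6:-→d7:-→d8:-→d9:-→d10:-→d11:-→d12:-→d13:-→d14:-→d15:-→d16:-→d17:-→d18:-→d19:-→d20:-→d21:-→d22:-→d23:-→d24:-→d25:-→d26:-→d27:-→d28:H0 -> H0
  lookup 7.142.194.112: bits 0000011110001110110000100111 walk d0:-→d1:-→d2:-→d3:-→d4:-→d5:-→d6:-→d7:-→d8:-→d9:-→d10:-→d11:-→d12:-→d13:-→d14:-→d15:-→d16:-→d17:-→d18:-→d19:-→d20:-→d21:-→d22:-→d23:-→d24:-→d25:-→d26:-→d27:-→d28:H0 -> H0
  lookup 129.213.82.166: bits 100000011101010101010010101 walk d0:-→d1:-→d2:-→d3:-→d4:-→d5:-→d6:-→d7:-→d8:-→d9:-→d10:-→d11:-→d12:-→d13:-→d14:-→d15:-→d16:H3→d17:-→d18:-→d19:-→d20:-→d21:-→d22:-→d23:-→d24:H0→d25:-→d26:-→d27:- -> H0
  add 251.178.96.0/20 -> H2 at depth 20
  - 129.213.82.186/31 clear@31
  lookup 7.142.194.127: bits 0000011110001110110000100111 walk d0:-→d1:-→d2:-→d3:-→d4:-→d5:-→d6:-→d7:-→d8:-→d9:-→d10:-→d11:-→d12:-→d13:-→d14:-→d15:-→d16:-→d17:-→d18:-→d19:-→d20:-→d21:-→d22:-→d23:-→d24:-→d25:-→d26:-→d27:-→d28:H0 -> H0
  lookup 129.213.82.0: bits 100000011101010101010010 walk d0:-→d1:-→d2:-→d3:-→d4:-→d5:-→d6:-→d7:-→d8:-→d9:-→d10:-→d11:-→d12:-→d13:-→d14:-→d15:-→d16:H3→d17:-→d18:-→d19:-→d20:-→d21:-→d22:-→d23:-→d24:H0 -> H0
  - 7.142.194.112/28 clear@28
  lookup 129.213.0.12: bits 10000001110101010 walk d0:-→d1:-→d2:-→d3:-→d4:-→d5:-→d6:-→d7:-→d8:-→d9:-→d10:-→d11:-→d12:-→d13:-→d14:-→d15:-→d16:H3→d17:- -> H3
  add 251.178.111.102/32 -> H1 at depth 32
  add 7.142.192.0/21 -> H3 at depth 21
  lookup 251.178.111.102: bits 11111011101100100110111101100110 walk d0:-→d1:-→d2:-→d3:-→d4:-→d5:-→d6:-→d7:-→d8:-→d9:-→d10:-→d11:-→d12:-→d13:-→d14:-→d15:-→d16:-→d17:-→d18:-→d19:-→d20:H2→d21:-→d22:-→d23:-→d24:-→d25:-→d26:-→d27:-→d28:-→d29:-→d30:-→d31:-→d32:H1 -> H1
  add 206.54.61.0/24 -> H4 at depth 24

== LOOKUPS ==
["H0","H0","H4","H0","H0","H0","H0","H0","H3","H1"]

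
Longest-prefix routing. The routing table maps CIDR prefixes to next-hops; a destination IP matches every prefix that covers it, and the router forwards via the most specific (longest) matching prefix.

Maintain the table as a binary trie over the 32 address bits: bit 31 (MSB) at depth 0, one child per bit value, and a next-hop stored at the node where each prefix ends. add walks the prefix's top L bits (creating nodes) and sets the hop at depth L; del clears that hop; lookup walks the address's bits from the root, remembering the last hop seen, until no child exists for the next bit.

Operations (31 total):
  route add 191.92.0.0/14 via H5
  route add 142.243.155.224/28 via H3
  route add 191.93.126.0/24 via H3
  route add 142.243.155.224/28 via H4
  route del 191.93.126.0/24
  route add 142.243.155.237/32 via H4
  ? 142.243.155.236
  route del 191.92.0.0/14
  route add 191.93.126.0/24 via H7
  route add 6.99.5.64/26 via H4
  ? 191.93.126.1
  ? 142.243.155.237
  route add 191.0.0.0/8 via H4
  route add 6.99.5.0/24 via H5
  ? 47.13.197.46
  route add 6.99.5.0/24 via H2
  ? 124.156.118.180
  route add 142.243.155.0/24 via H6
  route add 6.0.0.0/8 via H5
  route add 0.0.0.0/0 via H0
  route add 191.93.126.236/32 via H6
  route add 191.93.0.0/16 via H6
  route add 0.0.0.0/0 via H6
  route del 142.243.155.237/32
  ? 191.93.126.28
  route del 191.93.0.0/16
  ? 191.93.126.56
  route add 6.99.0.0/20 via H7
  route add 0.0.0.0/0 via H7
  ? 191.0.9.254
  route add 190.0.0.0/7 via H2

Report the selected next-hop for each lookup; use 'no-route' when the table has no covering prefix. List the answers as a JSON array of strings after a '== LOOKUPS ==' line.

Apply in order:
  + 191.92.0.0/14 (H5) depth=14
  + 142.243.155.224/28 (H3) depth=28
  + 191.93.126.0/24 (H3) depth=24
  + 142.243.155.224/28 (H4) depth=28
  del 191.93.126.0/24 (clear depth 24)
  + 142.243.155.237/32 (H4) depth=32
  Q 142.243.155.236: descend 1000111011110011100110111110110 ; hops seen [H4] ; pick H4
  del 191.92.0.0/14 (clear depth 14)
  + 191.93.126.0/24 (H7) depth=24
  + 6.99.5.64/26 (H4) depth=26
  Q 191.93.126.1: descend 101111110101110101111110 ; hops seen [H7] ; pick H7
  Q 142.243.155.237: descend 10001110111100111001101111101101 ; hops seen [H4,H4] ; pick H4
  + 191.0.0.0/8 (H4) depth=8
  + 6.99.5.0/24 (H5) depth=24
  Q 47.13.197.46: descend 00 ; hops seen [∅] ; pick no-route
  + 6.99.5.0/24 (H2) depth=24
  Q 124.156.118.180: descend 0 ; hops seen [∅] ; pick no-route
  + 142.243.155.0/24 (H6) depth=24
  + 6.0.0.0/8 (H5) depth=8
  + 0.0.0.0/0 (H0) depth=0
  + 191.93.126.236/32 (H6) depth=32
  + 191.93.0.0/16 (H6) depth=16
  + 0.0.0.0/0 (H6) depth=0
  del 142.243.155.237/32 (clear depth 32)
  Q 191.93.126.28: descend 101111110101110101111110 ; hops seen [H6,H4,H6,H7] ; pick H7
  del 191.93.0.0/16 (clear depth 16)
  Q 191.93.126.56: descend 101111110101110101111110 ; hops seen [H6,H4,H7] ; pick H7
  + 6.99.0.0/20 (H7) depth=20
  + 0.0.0.0/0 (H7) depth=0
  Q 191.0.9.254: descend 101111110 ; hops seen [H7,H4] ; pick H4
  + 190.0.0.0/7 (H2) depth=7

== LOOKUPS ==
["H4","H7","H4","no-route","no-route","H7","H7","H4"]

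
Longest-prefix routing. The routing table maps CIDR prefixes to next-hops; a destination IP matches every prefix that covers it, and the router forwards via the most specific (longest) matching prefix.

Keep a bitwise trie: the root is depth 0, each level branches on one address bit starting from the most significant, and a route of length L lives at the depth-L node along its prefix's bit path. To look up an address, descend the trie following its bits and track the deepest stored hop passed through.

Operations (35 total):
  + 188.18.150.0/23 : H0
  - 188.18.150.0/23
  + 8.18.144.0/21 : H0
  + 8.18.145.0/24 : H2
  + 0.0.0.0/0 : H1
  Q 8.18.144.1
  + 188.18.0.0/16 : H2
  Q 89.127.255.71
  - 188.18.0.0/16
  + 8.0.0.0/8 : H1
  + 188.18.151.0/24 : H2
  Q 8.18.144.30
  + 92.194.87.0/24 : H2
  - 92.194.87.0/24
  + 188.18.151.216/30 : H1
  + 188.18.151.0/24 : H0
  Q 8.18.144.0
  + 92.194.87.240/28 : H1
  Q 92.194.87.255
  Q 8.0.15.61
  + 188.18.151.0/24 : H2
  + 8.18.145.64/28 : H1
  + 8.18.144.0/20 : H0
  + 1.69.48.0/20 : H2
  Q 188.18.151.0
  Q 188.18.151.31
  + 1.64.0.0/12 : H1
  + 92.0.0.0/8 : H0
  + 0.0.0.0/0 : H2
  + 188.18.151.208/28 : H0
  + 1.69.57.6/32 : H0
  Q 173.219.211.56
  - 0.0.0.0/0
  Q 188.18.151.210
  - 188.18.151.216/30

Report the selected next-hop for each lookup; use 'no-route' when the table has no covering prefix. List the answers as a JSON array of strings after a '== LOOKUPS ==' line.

Trace:
  add 188.18.150.0/23 -> H0 at depth 23
  - 188.18.150.0/23 clear@23
  add 8.18.144.0/21 -> H0 at depth 21
  add 8.18.145.0/24 -> H2 at depth 24
  add 0.0.0.0/0 -> H1 at depth 0
  Q 8.18.144.1: descend 00001000000100101001000 ; hops seen [H1,H0] ; pick H0
  add 188.18.0.0/16 -> H2 at depth 16
  Q 89.127.255.71: descend 0 ; hops seen [H1] ; pick H1
  - 188.18.0.0/16 clear@16
  add 8.0.0.0/8 -> H1 at depth 8
  add 188.18.151.0/24 -> H2 at depth 24
  Q 8.18.144.30: descend 00001000000100101001000 ; hops seen [H1,H1,H0] ; pick H0
  add 92.194.87.0/24 -> H2 at depth 24
  - 92.194.87.0/24 clear@24
  add 188.18.151.216/30 -> H1 at depth 30
  add 188.18.151.0/24 -> H0 at depth 24
  Q 8.18.144.0: descend 00001000000100101001000 ; hops seen [H1,H1,H0] ; pick H0
  add 92.194.87.240/28 -> H1 at depth 28
  Q 92.194.87.255: descend 0101110011000010010101111111 ; hops seen [H1,H1] ; pick H1
  Q 8.0.15.61: descend 00001000000 ; hops seen [H1,H1] ; pick H1
  add 188.18.151.0/24 -> H2 at depth 24
  add 8.18.145.64/28 -> H1 at depth 28
  add 8.18.144.0/20 -> H0 at depth 20
  add 1.69.48.0/20 -> H2 at depth 20
  Q 188.18.151.0: descend 101111000001001010010111 ; hops seen [H1,H2] ; pick H2
  Q 188.18.151.31: descend 101111000001001010010111 ; hops seen [H1,H2] ; pick H2
  add 1.64.0.0/12 -> H1 at depth 12
  add 92.0.0.0/8 -> H0 at depth 8
  add 0.0.0.0/0 -> H2 at depth 0
  add 188.18.151.208/28 -> H0 at depth 28
  add 1.69.57.6/32 -> H0 at depth 32
  Q 173.219.211.56: descend 101 ; hops seen [H2] ; pick H2
  - 0.0.0.0/0 clear@0
  Q 188.18.151.210: descend 1011110000010010100101111101 ; hops seen [H2,H0] ; pick H0
  - 188.18.151.216/30 clear@30

== LOOKUPS ==
["H0","H1","H0","H0","H1","H1","H2","H2","H2","H0"]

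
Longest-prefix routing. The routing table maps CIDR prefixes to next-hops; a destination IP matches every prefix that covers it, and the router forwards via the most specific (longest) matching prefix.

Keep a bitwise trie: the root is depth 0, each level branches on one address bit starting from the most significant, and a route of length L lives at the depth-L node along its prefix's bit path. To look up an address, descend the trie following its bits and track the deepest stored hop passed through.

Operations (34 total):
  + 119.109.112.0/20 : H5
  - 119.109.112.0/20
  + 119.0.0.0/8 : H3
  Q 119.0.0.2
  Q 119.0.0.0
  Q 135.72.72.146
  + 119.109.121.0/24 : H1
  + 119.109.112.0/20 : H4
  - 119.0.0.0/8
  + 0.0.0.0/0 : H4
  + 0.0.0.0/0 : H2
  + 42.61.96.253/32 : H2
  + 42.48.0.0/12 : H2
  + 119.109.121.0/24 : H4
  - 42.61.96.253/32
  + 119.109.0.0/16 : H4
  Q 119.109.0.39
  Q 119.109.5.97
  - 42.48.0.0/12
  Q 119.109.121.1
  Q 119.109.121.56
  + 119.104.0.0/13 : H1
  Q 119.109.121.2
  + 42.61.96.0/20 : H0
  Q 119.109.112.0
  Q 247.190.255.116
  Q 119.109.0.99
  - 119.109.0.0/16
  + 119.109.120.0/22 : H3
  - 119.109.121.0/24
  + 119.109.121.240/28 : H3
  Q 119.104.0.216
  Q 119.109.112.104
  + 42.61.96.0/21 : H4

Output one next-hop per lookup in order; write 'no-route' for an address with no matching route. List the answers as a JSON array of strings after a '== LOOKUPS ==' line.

Apply in order:
  + 119.109.112.0/20 (H5) depth=20
  - 119.109.112.0/20 clear@20
  + 119.0.0.0/8 (H3) depth=8
  lookup 119.0.0.2: bits 011101110 walk d0:-→d1:-→d2:-→d3:-→d4:-→d5:-→d6:-→d7:-→d8:H3→d9:- -> H3
  lookup 119.0.0.0: bits 011101110 walk d0:-→d1:-→d2:-→d3:-→d4:-→d5:-→d6:-→d7:-→d8:H3→d9:- -> H3
  lookup 135.72.72.146: bits ε walk d0:- -> no-route
  + 119.109.121.0/24 (H1) depth=24
  + 119.109.112.0/20 (H4) depth=20
  - 119.0.0.0/8 clear@8
  + 0.0.0.0/0 (H4) depth=0
  + 0.0.0.0/0 (H2) depth=0
  + 42.61.96.253/32 (H2) depth=32
  + 42.48.0.0/12 (H2) depth=12
  + 119.109.121.0/24 (H4) depth=24
  - 42.61.96.253/32 clear@32
  + 119.109.0.0/16 (H4) depth=16
  lookup 119.109.0.39: bits 01110111011011010 walk d0:H2→d1:-→d2:-→d3:-→d4:-→d5:-→d6:-→d7:-→d8:-→d9:-→d10:-→d11:-→d12:-→d13:-→d14:-→d15:-→d16:H4→d17:- -> H4
  lookup 119.109.5.97: bits 01110111011011010 walk d0:H2→d1:-→d2:-→d3:-→d4:-→d5:-→d6:-→d7:-→d8:-→d9:-→d10:-→d11:-→d12:-→d13:-→d14:-→d15:-→d16:H4→d17:- -> H4
  - 42.48.0.0/12 clear@12
  lookup 119.109.121.1: bits 011101110110110101111001 walk d0:H2→d1:-→d2:-→d3:-→d4:-→d5:-→d6:-→d7:-→d8:-→d9:-→d10:-→d11:-→d12:-→d13:-→d14:-→d15:-→d16:H4→d17:-→d18:-→d19:-→d20:H4→d21:-→d22:-→d23:-→d24:H4 -> H4
  lookup 119.109.121.56: bits 011101110110110101111001 walk d0:H2→d1:-→d2:-→d3:-→d4:-→d5:-→d6:-→d7:-→d8:-→d9:-→d10:-→d11:-→d12:-→d13:-→d14:-→d15:-→d16:H4→d17:-→d18:-→d19:-→d20:H4→d21:-→d22:-→d23:-→d24:H4 -> H4
  + 119.104.0.0/13 (H1) depth=13
  lookup 119.109.121.2: bits 011101110110110101111001 walk d0:H2→d1:-→d2:-→d3:-→d4:-→d5:-→d6:-→d7:-→d8:-→d9:-→d10:-→d11:-→d12:-→d13:H1→d14:-→d15:-→d16:H4→d17:-→d18:-→d19:-→d20:H4→d21:-→d22:-→d23:-→d24:H4 -> H4
  + 42.61.96.0/20 (H0) depth=20
  lookup 119.109.112.0: bits 01110111011011010111 walk d0:H2→d1:-→d2:-→d3:-→d4:-→d5:-→d6:-→d7:-→d8:-→d9:-→d10:-→d11:-→d12:-→d13:H1→d14:-→d15:-→d16:H4→d17:-→d18:-→d19:-→d20:H4 -> H4
  lookup 247.190.255.116: bits ε walk d0:H2 -> H2
  lookup 119.109.0.99: bits 01110111011011010 walk d0:H2→d1:-→d2:-→d3:-→d4:-→d5:-→d6:-→d7:-→d8:-→d9:-→d10:-→d11:-→d12:-→d13:H1→d14:-→d15:-→d16:H4→d17:- -> H4
  - 119.109.0.0/16 clear@16
  + 119.109.120.0/22 (H3) depth=22
  - 119.109.121.0/24 clear@24
  + 119.109.121.240/28 (H3) depth=28
  lookup 119.104.0.216: bits 0111011101101 walk d0:H2→d1:-→d2:-→d3:-→d4:-→d5:-→d6:-→d7:-→d8:-→d9:-→d10:-→d11:-→d12:-→d13:H1 -> H1
  lookup 119.109.112.104: bits 01110111011011010111 walk d0:H2→d1:-→d2:-→d3:-→d4:-→d5:-→d6:-→d7:-→d8:-→d9:-→d10:-→d11:-→d12:-→d13:H1→d14:-→d15:-→d16:-→d17:-→d18:-→d19:-→d20:H4 -> H4
  + 42.61.96.0/21 (H4) depth=21

== LOOKUPS ==
["H3","H3","no-route","H4","H4","H4","H4","H4","H4","H2","H4","H1","H4"]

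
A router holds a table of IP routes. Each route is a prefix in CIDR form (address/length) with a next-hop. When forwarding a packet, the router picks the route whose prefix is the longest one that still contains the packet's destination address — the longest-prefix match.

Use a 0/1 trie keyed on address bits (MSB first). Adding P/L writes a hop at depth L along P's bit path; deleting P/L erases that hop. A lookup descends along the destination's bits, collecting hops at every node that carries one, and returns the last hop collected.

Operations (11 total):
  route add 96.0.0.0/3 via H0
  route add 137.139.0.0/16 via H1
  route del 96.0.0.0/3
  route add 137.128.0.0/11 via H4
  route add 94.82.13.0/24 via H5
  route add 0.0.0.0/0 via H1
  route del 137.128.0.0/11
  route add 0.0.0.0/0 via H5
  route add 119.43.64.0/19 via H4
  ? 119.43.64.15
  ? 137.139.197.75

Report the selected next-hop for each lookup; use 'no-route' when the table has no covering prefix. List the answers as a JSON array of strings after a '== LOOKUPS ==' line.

Trace:
  + 96.0.0.0/3 (H0) depth=3
  + 137.139.0.0/16 (H1) depth=16
  del 96.0.0.0/3 (clear depth 3)
  + 137.128.0.0/11 (H4) depth=11
  + 94.82.13.0/24 (H5) depth=24
  + 0.0.0.0/0 (H1) depth=0
  del 137.128.0.0/11 (clear depth 11)
  + 0.0.0.0/0 (H5) depth=0
  + 119.43.64.0/19 (H4) depth=19
  ? 119.43.64.15  path d0:H5→d1:-→d2:-→d3:-→d4:-→d5:-→d6:-→d7:-→d8:-→d9:-→d10:-→d11:-→d12:-→d13:-→d14:-→d15:-→d16:-→d17:-→d18:-→d19:H4  best=H4
  ? 137.139.197.75  path d0:H5→d1:-→d2:-→d3:-→d4:-→d5:-→d6:-→d7:-→d8:-→d9:-→d10:-→d11:-→d12:-→d13:-→d14:-→d15:-→d16:H1  best=H1

== LOOKUPS ==
["H4","H1"]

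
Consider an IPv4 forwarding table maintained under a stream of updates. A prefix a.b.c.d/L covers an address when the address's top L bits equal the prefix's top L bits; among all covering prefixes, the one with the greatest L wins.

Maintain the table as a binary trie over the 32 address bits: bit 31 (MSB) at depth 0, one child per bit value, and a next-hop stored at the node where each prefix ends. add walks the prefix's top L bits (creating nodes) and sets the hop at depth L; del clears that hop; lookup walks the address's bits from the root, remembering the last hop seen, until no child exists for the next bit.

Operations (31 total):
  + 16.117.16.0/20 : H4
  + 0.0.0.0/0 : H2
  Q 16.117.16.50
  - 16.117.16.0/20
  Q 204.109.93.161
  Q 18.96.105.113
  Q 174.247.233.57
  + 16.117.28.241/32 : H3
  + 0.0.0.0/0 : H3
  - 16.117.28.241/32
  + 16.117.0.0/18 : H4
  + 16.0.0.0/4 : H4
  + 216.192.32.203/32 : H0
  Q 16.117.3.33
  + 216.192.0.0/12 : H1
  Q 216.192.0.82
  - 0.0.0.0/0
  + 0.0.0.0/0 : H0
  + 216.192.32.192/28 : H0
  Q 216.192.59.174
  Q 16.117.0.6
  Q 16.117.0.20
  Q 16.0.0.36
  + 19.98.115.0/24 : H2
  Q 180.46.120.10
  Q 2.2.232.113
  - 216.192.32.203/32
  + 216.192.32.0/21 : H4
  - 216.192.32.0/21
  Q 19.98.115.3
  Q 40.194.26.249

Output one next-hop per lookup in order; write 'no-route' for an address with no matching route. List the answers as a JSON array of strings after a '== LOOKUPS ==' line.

Trace:
  + 16.117.16.0/20 (H4) depth=20
  + 0.0.0.0/0 (H2) depth=0
  ? 16.117.16.50  path d0:H2→d1:-→d2:-→d3:-→d4:-→d5:-→d6:-→d7:-→d8:-→d9:-→d10:-→d11:-→d12:-→d13:-→d14:-→d15:-→d16:-→d17:-→d18:-→d19:-→d20:H4  best=H4
  del 16.117.16.0/20 (clear depth 20)
  ? 204.109.93.161  path d0:H2  best=H2
  ? 18.96.105.113  path d0:H2→d1:-→d2:-→d3:-→d4:-→d5:-→d6:-  best=H2
  ? 174.247.233.57  path d0:H2  best=H2
  + 16.117.28.241/32 (H3) depth=32
  + 0.0.0.0/0 (H3) depth=0
  del 16.117.28.241/32 (clear depth 32)
  + 16.117.0.0/18 (H4) depth=18
  + 16.0.0.0/4 (H4) depth=4
  + 216.192.32.203/32 (H0) depth=32
  ? 16.117.3.33  path d0:H3→d1:-→d2:-→d3:-→d4:H4→d5:-→d6:-→d7:-→d8:-→d9:-→d10:-→d11:-→d12:-→d13:-→d14:-→d15:-→d16:-→d17:-→d18:H4→d19:-  best=H4
  + 216.192.0.0/12 (H1) depth=12
  ? 216.192.0.82  path d0:H3→d1:-→d2:-→d3:-→d4:-→d5:-→d6:-→d7:-→d8:-→d9:-→d10:-→d11:-→d12:H1→d13:-→d14:-→d15:-→d16:-→d17:-→d18:-  best=H1
  del 0.0.0.0/0 (clear depth 0)
  + 0.0.0.0/0 (H0) depth=0
  + 216.192.32.192/28 (H0) depth=28
  ? 216.192.59.174  path d0:H0→d1:-→d2:-→d3:-→d4:-→d5:-→d6:-→d7:-→d8:-→d9:-→d10:-→d11:-→d12:H1→d13:-→d14:-→d15:-→d16:-→d17:-→d18:-→d19:-  best=H1
  ? 16.117.0.6  path d0:H0→d1:-→d2:-→d3:-→d4:H4→d5:-→d6:-→d7:-→d8:-→d9:-→d10:-→d11:-→d12:-→d13:-→d14:-→d15:-→d16:-→d17:-→d18:H4→d19:-  best=H4
  ? 16.117.0.20  path d0:H0→d1:-→d2:-→d3:-→d4:H4→d5:-→d6:-→d7:-→d8:-→d9:-→d10:-→d11:-→d12:-→d13:-→d14:-→d15:-→d16:-→d17:-→d18:H4→d19:-  best=H4
  ? 16.0.0.36  path d0:H0→d1:-→d2:-→d3:-→d4:H4→d5:-→d6:-→d7:-→d8:-→d9:-  best=H4
  + 19.98.115.0/24 (H2) depth=24
  ? 180.46.120.10  path d0:H0→d1:-  best=H0
  ? 2.2.232.113  path d0:H0→d1:-→d2:-→d3:-  best=H0
  del 216.192.32.203/32 (clear depth 32)
  + 216.192.32.0/21 (H4) depth=21
  del 216.192.32.0/21 (clear depth 21)
  ? 19.98.115.3  path d0:H0→d1:-→d2:-→d3:-→d4:H4→d5:-→d6:-→d7:-→d8:-→d9:-→d10:-→d11:-→d12:-→d13:-→d14:-→d15:-→d16:-→d17:-→d18:-→d19:-→d20:-→d21:-→d22:-→d23:-→d24:H2  best=H2
  ? 40.194.26.249  path d0:H0→d1:-→d2:-  best=H0

== LOOKUPS ==
["H4","H2","H2","H2","H4","H1","H1","H4","H4","H4","H0","H0","H2","H0"]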